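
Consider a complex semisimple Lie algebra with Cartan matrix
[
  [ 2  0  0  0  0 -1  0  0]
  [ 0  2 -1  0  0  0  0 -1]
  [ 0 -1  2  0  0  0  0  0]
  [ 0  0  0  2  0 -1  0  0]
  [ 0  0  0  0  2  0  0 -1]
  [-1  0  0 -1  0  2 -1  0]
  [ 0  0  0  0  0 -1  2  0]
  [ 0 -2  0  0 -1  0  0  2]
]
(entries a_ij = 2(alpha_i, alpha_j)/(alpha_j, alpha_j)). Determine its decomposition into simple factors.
The diagram associated to this matrix has two connected components: the simple roots {alpha_1, alpha_4, alpha_6, alpha_7} form a chain of 2 nodes with a fork of two nodes at one end (D_4), and {alpha_2, alpha_3, alpha_5, alpha_8} form a chain of 4 nodes with a double edge between the middle two (F_4). A semisimple Lie algebra decomposes uniquely as the direct sum of simple ideals, one per connected component of its Dynkin diagram, so g ≅ D_4 ⊕ F_4 (dimension 28 + 52 = 80).

D_4 (so(8)) ⊕ F_4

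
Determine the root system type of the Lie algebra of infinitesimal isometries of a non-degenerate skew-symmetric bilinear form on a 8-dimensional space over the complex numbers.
This is sp(8), which has dimension 8(8+1)/2 = 36 and rank 8/2 = 4. In the classification of classical Lie algebras, the symplectic algebra sp(2n) has type C_n; here n = 4, so the Dynkin diagram is a chain of 4 nodes with a double edge at one end; the terminal node there is the unique long simple root (C_4). Hence the type is C_4.

C4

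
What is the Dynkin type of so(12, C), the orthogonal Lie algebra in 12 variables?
This is so(12) with 12 even, which has dimension 12(12-1)/2 = 66 and rank 12/2 = 6. In the classification of classical Lie algebras, the orthogonal algebra so(2n) in an even number of variables has type D_n; here n = 6, so the Dynkin diagram is a chain of 4 nodes with a fork of two nodes at one end (D_6). Hence the type is D_6.

D_6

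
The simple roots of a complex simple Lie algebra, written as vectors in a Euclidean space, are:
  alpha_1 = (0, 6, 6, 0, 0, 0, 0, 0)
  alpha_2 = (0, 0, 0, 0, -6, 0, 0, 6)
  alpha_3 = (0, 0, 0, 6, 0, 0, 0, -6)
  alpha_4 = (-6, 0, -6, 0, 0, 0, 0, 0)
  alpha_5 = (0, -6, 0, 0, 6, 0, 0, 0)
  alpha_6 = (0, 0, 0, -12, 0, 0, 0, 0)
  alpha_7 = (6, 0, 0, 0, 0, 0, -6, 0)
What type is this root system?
type C_7

Compute the Cartan integers a_ij = 2(alpha_i, alpha_j)/(alpha_j, alpha_j); the resulting 7x7 Cartan matrix is
[[2, 0, 0, -1, -1, 0, 0], [0, 2, -1, 0, -1, 0, 0], [0, -1, 2, 0, 0, -1, 0], [-1, 0, 0, 2, 0, 0, -1], [-1, -1, 0, 0, 2, 0, 0], [0, 0, -2, 0, 0, 2, 0], [0, 0, 0, -1, 0, 0, 2]].
The roots have two lengths (squared-length ratio 2:1); the short ones are alpha_{1,2,3,4,5,7}. The associated Dynkin diagram is a chain of 7 nodes with a double edge at one end; the terminal node there is the unique long simple root (C_7), so the type is C_7 (the algebra sp(14)).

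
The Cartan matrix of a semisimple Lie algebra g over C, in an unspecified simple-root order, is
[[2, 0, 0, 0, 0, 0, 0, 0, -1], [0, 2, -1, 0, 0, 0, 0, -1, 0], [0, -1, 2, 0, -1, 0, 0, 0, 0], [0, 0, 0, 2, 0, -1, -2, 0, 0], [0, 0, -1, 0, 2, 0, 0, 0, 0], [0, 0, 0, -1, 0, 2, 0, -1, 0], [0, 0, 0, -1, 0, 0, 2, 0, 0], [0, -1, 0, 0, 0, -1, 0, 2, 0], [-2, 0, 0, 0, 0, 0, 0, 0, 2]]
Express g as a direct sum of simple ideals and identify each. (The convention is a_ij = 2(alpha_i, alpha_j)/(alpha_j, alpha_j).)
The diagram associated to this matrix has two connected components: the simple roots {alpha_1, alpha_9} form a chain of 2 nodes with a double edge at one end; the terminal node there is the unique short simple root (B_2), and {alpha_2, alpha_3, alpha_4, alpha_5, alpha_6, alpha_7, alpha_8} form a chain of 7 nodes with a double edge at one end; the terminal node there is the unique short simple root (B_7). A semisimple Lie algebra decomposes uniquely as the direct sum of simple ideals, one per connected component of its Dynkin diagram, so g ≅ B_2 ⊕ B_7 (dimension 10 + 105 = 115).

B_2 (so(5)) ⊕ B_7 (so(15))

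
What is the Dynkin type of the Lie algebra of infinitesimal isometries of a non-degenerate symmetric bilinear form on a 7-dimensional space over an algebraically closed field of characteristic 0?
This is so(7) with 7 odd, which has dimension 7(7-1)/2 = 21 and rank (7-1)/2 = 3. In the classification of classical Lie algebras, the orthogonal algebra so(2n+1) in an odd number of variables has type B_n; here n = 3, so the Dynkin diagram is a chain of 3 nodes with a double edge at one end; the terminal node there is the unique short simple root (B_3). Hence the type is B_3.

B3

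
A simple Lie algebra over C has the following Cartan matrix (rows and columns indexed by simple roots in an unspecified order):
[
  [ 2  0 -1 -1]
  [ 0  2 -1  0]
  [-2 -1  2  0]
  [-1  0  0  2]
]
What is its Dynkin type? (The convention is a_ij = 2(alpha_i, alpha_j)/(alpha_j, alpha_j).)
F_4

The matrix has rank 4 with 2's on the diagonal. Reading the off-diagonal entries as Dynkin edges (a single edge where a_ij = a_ji = -1; a double or triple edge where a_ij * a_ji = 2 or 3), the diagram is a chain of 4 nodes with a double edge between the middle two (F_4). One simple-root ordering that puts it in standard form is (alpha_2, alpha_3, alpha_1, alpha_4). So the algebra is type F_4.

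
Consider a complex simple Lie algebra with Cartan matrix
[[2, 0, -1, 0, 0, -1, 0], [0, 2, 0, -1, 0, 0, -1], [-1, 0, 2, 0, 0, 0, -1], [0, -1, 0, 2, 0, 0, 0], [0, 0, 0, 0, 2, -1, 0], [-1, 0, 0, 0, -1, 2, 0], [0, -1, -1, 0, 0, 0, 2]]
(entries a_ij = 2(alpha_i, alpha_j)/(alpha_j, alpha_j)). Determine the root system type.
A_7 (sl(8))

The matrix has rank 7 with 2's on the diagonal. Reading the off-diagonal entries as Dynkin edges (a single edge where a_ij = a_ji = -1; a double or triple edge where a_ij * a_ji = 2 or 3), the diagram is a chain of 7 nodes with single edges (A_7). One simple-root ordering that puts it in standard form is (alpha_5, alpha_6, alpha_1, alpha_3, alpha_7, alpha_2, alpha_4). So the algebra is type A_7, i.e. sl(8).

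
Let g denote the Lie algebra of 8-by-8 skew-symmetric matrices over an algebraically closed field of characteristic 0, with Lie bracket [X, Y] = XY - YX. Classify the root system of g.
This is so(8) with 8 even, which has dimension 8(8-1)/2 = 28 and rank 8/2 = 4. In the classification of classical Lie algebras, the orthogonal algebra so(2n) in an even number of variables has type D_n; here n = 4, so the Dynkin diagram is a chain of 2 nodes with a fork of two nodes at one end (D_4). Hence the type is D_4.

type D_4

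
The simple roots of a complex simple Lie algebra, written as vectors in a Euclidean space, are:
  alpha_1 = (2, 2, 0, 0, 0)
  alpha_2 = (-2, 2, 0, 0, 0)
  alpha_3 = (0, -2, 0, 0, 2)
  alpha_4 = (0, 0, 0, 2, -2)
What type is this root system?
type D_4

Compute the Cartan integers a_ij = 2(alpha_i, alpha_j)/(alpha_j, alpha_j); the resulting 4x4 Cartan matrix is
[[2, 0, -1, 0], [0, 2, -1, 0], [-1, -1, 2, -1], [0, 0, -1, 2]].
All simple roots have the same length, so the diagram is simply laced. The associated Dynkin diagram is a chain of 2 nodes with a fork of two nodes at one end (D_4), so the type is D_4 (the algebra so(8)).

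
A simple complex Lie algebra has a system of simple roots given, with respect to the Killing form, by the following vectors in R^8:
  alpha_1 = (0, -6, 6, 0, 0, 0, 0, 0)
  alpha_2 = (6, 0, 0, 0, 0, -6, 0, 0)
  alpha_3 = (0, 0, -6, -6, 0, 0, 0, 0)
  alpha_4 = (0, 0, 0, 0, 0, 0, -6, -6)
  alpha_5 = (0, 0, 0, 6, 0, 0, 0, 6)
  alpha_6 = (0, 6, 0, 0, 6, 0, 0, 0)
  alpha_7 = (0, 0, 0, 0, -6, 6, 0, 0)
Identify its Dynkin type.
Compute the Cartan integers a_ij = 2(alpha_i, alpha_j)/(alpha_j, alpha_j); the resulting 7x7 Cartan matrix is
[[2, 0, -1, 0, 0, -1, 0], [0, 2, 0, 0, 0, 0, -1], [-1, 0, 2, 0, -1, 0, 0], [0, 0, 0, 2, -1, 0, 0], [0, 0, -1, -1, 2, 0, 0], [-1, 0, 0, 0, 0, 2, -1], [0, -1, 0, 0, 0, -1, 2]].
All simple roots have the same length, so the diagram is simply laced. The associated Dynkin diagram is a chain of 7 nodes with single edges (A_7), so the type is A_7 (the algebra sl(8)).

A7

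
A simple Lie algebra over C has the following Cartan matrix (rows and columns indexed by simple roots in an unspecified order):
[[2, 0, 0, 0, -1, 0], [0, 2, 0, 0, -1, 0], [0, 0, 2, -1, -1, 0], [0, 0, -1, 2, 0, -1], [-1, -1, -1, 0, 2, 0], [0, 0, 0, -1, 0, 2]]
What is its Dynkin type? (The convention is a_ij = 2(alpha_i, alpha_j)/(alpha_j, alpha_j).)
type D_6

The matrix has rank 6 with 2's on the diagonal. Reading the off-diagonal entries as Dynkin edges (a single edge where a_ij = a_ji = -1; a double or triple edge where a_ij * a_ji = 2 or 3), the diagram is a chain of 4 nodes with a fork of two nodes at one end (D_6). One simple-root ordering that puts it in standard form is (alpha_6, alpha_4, alpha_3, alpha_5, alpha_2, alpha_1). So the algebra is type D_6, i.e. so(12).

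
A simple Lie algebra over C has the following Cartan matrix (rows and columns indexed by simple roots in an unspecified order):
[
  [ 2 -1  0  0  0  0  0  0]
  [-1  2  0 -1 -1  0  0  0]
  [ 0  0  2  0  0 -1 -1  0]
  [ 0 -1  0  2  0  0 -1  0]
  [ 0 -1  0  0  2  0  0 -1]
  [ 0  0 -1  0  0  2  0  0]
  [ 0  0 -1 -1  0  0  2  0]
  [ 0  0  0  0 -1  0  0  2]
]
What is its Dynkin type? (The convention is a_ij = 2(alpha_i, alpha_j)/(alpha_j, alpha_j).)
The matrix has rank 8 with 2's on the diagonal. Reading the off-diagonal entries as Dynkin edges (a single edge where a_ij = a_ji = -1; a double or triple edge where a_ij * a_ji = 2 or 3), the diagram is a chain of 7 nodes with one extra node attached to the third node from one end (E_8). One simple-root ordering that puts it in standard form is (alpha_8, alpha_1, alpha_5, alpha_2, alpha_4, alpha_7, alpha_3, alpha_6). So the algebra is type E_8.

type E_8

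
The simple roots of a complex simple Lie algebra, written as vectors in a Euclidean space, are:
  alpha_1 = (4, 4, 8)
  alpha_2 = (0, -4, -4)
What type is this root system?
G_2

Compute the Cartan integers a_ij = 2(alpha_i, alpha_j)/(alpha_j, alpha_j); the resulting 2x2 Cartan matrix is
[[2, -3], [-1, 2]].
The roots have two lengths (squared-length ratio 3:1); the short ones are alpha_{2}. The associated Dynkin diagram is two nodes joined by a triple edge (G_2), so the type is G_2.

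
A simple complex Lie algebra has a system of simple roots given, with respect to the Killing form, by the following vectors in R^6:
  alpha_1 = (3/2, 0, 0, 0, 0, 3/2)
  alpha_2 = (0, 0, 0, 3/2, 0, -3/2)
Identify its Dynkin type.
type A_2

Compute the Cartan integers a_ij = 2(alpha_i, alpha_j)/(alpha_j, alpha_j); the resulting 2x2 Cartan matrix is
[[2, -1], [-1, 2]].
All simple roots have the same length, so the diagram is simply laced. The associated Dynkin diagram is a chain of 2 nodes with single edges (A_2), so the type is A_2 (the algebra sl(3)).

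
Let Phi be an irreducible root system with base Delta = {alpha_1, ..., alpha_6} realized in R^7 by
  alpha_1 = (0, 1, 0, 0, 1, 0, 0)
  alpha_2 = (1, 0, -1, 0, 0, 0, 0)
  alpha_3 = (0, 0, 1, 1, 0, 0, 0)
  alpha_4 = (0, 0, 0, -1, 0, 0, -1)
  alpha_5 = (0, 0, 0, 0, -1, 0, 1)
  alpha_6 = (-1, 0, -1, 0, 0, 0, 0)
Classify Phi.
D_6

Compute the Cartan integers a_ij = 2(alpha_i, alpha_j)/(alpha_j, alpha_j); the resulting 6x6 Cartan matrix is
[[2, 0, 0, 0, -1, 0], [0, 2, -1, 0, 0, 0], [0, -1, 2, -1, 0, -1], [0, 0, -1, 2, -1, 0], [-1, 0, 0, -1, 2, 0], [0, 0, -1, 0, 0, 2]].
All simple roots have the same length, so the diagram is simply laced. The associated Dynkin diagram is a chain of 4 nodes with a fork of two nodes at one end (D_6), so the type is D_6 (the algebra so(12)).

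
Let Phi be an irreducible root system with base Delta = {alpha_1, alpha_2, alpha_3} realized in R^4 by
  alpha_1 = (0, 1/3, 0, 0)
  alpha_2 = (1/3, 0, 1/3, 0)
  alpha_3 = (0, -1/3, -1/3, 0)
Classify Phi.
Compute the Cartan integers a_ij = 2(alpha_i, alpha_j)/(alpha_j, alpha_j); the resulting 3x3 Cartan matrix is
[[2, 0, -1], [0, 2, -1], [-2, -1, 2]].
The roots have two lengths (squared-length ratio 2:1); the short ones are alpha_{1}. The associated Dynkin diagram is a chain of 3 nodes with a double edge at one end; the terminal node there is the unique short simple root (B_3), so the type is B_3 (the algebra so(7)).

B_3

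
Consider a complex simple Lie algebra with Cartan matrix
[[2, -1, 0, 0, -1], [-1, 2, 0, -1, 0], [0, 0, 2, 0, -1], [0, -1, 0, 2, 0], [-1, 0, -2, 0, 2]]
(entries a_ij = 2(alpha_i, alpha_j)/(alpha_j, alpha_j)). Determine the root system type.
The matrix has rank 5 with 2's on the diagonal. Reading the off-diagonal entries as Dynkin edges (a single edge where a_ij = a_ji = -1; a double or triple edge where a_ij * a_ji = 2 or 3), the diagram is a chain of 5 nodes with a double edge at one end; the terminal node there is the unique short simple root (B_5). One simple-root ordering that puts it in standard form is (alpha_4, alpha_2, alpha_1, alpha_5, alpha_3). So the algebra is type B_5, i.e. so(11).

B_5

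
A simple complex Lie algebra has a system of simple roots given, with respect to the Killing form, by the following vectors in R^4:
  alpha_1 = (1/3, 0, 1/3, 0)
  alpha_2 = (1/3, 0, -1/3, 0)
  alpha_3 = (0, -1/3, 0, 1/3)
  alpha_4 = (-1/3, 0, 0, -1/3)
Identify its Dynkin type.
Compute the Cartan integers a_ij = 2(alpha_i, alpha_j)/(alpha_j, alpha_j); the resulting 4x4 Cartan matrix is
[[2, 0, 0, -1], [0, 2, 0, -1], [0, 0, 2, -1], [-1, -1, -1, 2]].
All simple roots have the same length, so the diagram is simply laced. The associated Dynkin diagram is a chain of 2 nodes with a fork of two nodes at one end (D_4), so the type is D_4 (the algebra so(8)).

D4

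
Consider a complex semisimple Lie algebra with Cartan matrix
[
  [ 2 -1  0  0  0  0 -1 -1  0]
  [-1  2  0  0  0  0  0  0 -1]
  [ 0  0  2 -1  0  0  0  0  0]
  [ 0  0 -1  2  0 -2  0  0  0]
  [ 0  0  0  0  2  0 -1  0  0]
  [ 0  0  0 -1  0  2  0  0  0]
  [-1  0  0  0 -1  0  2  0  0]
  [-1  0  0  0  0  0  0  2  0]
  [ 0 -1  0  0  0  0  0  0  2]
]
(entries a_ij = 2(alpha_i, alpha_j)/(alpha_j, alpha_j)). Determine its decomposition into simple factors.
B_3 ⊕ E_6

The diagram associated to this matrix has two connected components: the simple roots {alpha_3, alpha_4, alpha_6} form a chain of 3 nodes with a double edge at one end; the terminal node there is the unique short simple root (B_3), and {alpha_1, alpha_2, alpha_5, alpha_7, alpha_8, alpha_9} form a chain of 5 nodes with one extra node attached to the third node from one end (E_6). A semisimple Lie algebra decomposes uniquely as the direct sum of simple ideals, one per connected component of its Dynkin diagram, so g ≅ B_3 ⊕ E_6 (dimension 21 + 78 = 99).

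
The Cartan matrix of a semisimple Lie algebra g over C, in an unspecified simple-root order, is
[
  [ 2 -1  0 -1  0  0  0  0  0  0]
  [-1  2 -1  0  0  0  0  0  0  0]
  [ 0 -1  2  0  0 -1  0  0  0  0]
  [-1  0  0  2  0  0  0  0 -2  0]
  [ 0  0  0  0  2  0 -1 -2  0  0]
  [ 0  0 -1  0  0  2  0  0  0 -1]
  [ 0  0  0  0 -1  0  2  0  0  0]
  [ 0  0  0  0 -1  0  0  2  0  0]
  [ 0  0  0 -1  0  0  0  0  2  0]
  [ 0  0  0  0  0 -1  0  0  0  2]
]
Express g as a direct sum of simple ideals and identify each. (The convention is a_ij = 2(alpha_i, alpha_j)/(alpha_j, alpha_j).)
The diagram associated to this matrix has two connected components: the simple roots {alpha_5, alpha_7, alpha_8} form a chain of 3 nodes with a double edge at one end; the terminal node there is the unique short simple root (B_3), and {alpha_1, alpha_2, alpha_3, alpha_4, alpha_6, alpha_9, alpha_10} form a chain of 7 nodes with a double edge at one end; the terminal node there is the unique short simple root (B_7). A semisimple Lie algebra decomposes uniquely as the direct sum of simple ideals, one per connected component of its Dynkin diagram, so g ≅ B_3 ⊕ B_7 (dimension 21 + 105 = 126).

B_3 (so(7)) ⊕ B_7 (so(15))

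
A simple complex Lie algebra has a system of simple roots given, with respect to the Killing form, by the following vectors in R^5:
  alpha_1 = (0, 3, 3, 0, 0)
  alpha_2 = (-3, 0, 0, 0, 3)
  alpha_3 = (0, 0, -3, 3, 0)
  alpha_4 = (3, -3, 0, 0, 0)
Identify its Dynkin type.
Compute the Cartan integers a_ij = 2(alpha_i, alpha_j)/(alpha_j, alpha_j); the resulting 4x4 Cartan matrix is
[[2, 0, -1, -1], [0, 2, 0, -1], [-1, 0, 2, 0], [-1, -1, 0, 2]].
All simple roots have the same length, so the diagram is simply laced. The associated Dynkin diagram is a chain of 4 nodes with single edges (A_4), so the type is A_4 (the algebra sl(5)).

A_4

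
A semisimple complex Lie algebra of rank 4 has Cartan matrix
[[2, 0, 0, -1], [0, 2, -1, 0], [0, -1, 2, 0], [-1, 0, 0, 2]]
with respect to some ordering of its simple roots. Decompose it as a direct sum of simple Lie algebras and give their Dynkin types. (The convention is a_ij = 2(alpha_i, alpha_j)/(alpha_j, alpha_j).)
A2 + A2

The diagram associated to this matrix has two connected components: the simple roots {alpha_2, alpha_3} form a chain of 2 nodes with single edges (A_2), and {alpha_1, alpha_4} form a chain of 2 nodes with single edges (A_2). A semisimple Lie algebra decomposes uniquely as the direct sum of simple ideals, one per connected component of its Dynkin diagram, so g ≅ A_2 ⊕ A_2 (dimension 8 + 8 = 16).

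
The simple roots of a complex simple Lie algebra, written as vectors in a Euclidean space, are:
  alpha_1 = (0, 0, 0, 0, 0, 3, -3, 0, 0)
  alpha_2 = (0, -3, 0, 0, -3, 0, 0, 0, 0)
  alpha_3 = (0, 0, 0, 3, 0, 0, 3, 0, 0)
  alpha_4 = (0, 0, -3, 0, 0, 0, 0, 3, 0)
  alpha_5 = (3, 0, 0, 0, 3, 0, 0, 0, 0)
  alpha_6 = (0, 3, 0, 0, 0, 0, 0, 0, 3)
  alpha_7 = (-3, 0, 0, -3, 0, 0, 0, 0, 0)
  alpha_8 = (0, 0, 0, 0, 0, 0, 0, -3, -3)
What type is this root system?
A8

Compute the Cartan integers a_ij = 2(alpha_i, alpha_j)/(alpha_j, alpha_j); the resulting 8x8 Cartan matrix is
[[2, 0, -1, 0, 0, 0, 0, 0], [0, 2, 0, 0, -1, -1, 0, 0], [-1, 0, 2, 0, 0, 0, -1, 0], [0, 0, 0, 2, 0, 0, 0, -1], [0, -1, 0, 0, 2, 0, -1, 0], [0, -1, 0, 0, 0, 2, 0, -1], [0, 0, -1, 0, -1, 0, 2, 0], [0, 0, 0, -1, 0, -1, 0, 2]].
All simple roots have the same length, so the diagram is simply laced. The associated Dynkin diagram is a chain of 8 nodes with single edges (A_8), so the type is A_8 (the algebra sl(9)).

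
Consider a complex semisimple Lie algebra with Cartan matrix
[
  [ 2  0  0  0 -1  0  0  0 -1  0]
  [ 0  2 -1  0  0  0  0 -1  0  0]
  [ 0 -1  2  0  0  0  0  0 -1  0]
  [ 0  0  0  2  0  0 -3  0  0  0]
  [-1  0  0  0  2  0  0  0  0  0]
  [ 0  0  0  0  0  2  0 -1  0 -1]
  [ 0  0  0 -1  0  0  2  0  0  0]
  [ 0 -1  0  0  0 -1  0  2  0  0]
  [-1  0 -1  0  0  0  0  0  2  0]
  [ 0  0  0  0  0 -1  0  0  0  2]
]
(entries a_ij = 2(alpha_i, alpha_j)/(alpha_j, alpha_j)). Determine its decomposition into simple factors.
A_8 + G_2

The diagram associated to this matrix has two connected components: the simple roots {alpha_1, alpha_2, alpha_3, alpha_5, alpha_6, alpha_8, alpha_9, alpha_10} form a chain of 8 nodes with single edges (A_8), and {alpha_4, alpha_7} form two nodes joined by a triple edge (G_2). A semisimple Lie algebra decomposes uniquely as the direct sum of simple ideals, one per connected component of its Dynkin diagram, so g ≅ A_8 ⊕ G_2 (dimension 80 + 14 = 94).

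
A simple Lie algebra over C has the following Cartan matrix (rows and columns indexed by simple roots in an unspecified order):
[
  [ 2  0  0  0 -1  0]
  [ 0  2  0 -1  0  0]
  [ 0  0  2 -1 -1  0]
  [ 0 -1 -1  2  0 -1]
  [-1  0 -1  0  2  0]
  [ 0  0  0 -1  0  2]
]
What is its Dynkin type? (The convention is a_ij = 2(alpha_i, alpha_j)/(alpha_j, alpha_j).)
The matrix has rank 6 with 2's on the diagonal. Reading the off-diagonal entries as Dynkin edges (a single edge where a_ij = a_ji = -1; a double or triple edge where a_ij * a_ji = 2 or 3), the diagram is a chain of 4 nodes with a fork of two nodes at one end (D_6). One simple-root ordering that puts it in standard form is (alpha_1, alpha_5, alpha_3, alpha_4, alpha_2, alpha_6). So the algebra is type D_6, i.e. so(12).

D_6 (so(12))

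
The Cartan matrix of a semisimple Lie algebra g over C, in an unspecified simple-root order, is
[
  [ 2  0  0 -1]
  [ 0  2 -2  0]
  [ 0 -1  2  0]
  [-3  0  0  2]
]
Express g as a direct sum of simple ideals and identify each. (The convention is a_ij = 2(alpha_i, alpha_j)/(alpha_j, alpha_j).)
The diagram associated to this matrix has two connected components: the simple roots {alpha_2, alpha_3} form a chain of 2 nodes with a double edge at one end; the terminal node there is the unique short simple root (B_2), and {alpha_1, alpha_4} form two nodes joined by a triple edge (G_2). A semisimple Lie algebra decomposes uniquely as the direct sum of simple ideals, one per connected component of its Dynkin diagram, so g ≅ B_2 ⊕ G_2 (dimension 10 + 14 = 24).

type B_2 ⊕ type G_2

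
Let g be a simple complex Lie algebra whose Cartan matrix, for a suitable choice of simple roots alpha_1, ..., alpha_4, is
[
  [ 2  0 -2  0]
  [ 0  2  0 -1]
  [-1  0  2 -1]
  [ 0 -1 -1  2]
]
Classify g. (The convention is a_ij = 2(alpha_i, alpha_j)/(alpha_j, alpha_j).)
C4

The matrix has rank 4 with 2's on the diagonal. Reading the off-diagonal entries as Dynkin edges (a single edge where a_ij = a_ji = -1; a double or triple edge where a_ij * a_ji = 2 or 3), the diagram is a chain of 4 nodes with a double edge at one end; the terminal node there is the unique long simple root (C_4). One simple-root ordering that puts it in standard form is (alpha_2, alpha_4, alpha_3, alpha_1). So the algebra is type C_4, i.e. sp(8).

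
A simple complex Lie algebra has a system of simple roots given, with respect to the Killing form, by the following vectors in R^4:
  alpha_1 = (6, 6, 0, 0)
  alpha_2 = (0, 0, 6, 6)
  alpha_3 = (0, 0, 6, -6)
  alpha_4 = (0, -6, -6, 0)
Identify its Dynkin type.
D4

Compute the Cartan integers a_ij = 2(alpha_i, alpha_j)/(alpha_j, alpha_j); the resulting 4x4 Cartan matrix is
[[2, 0, 0, -1], [0, 2, 0, -1], [0, 0, 2, -1], [-1, -1, -1, 2]].
All simple roots have the same length, so the diagram is simply laced. The associated Dynkin diagram is a chain of 2 nodes with a fork of two nodes at one end (D_4), so the type is D_4 (the algebra so(8)).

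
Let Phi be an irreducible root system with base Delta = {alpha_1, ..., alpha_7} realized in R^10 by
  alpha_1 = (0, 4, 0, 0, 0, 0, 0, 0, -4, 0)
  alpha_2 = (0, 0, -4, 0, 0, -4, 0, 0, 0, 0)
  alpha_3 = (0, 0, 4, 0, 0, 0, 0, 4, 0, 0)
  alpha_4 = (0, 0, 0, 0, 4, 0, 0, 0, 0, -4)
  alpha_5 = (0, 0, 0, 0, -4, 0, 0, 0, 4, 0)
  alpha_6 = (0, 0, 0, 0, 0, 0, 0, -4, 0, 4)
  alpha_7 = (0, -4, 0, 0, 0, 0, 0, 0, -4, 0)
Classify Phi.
Compute the Cartan integers a_ij = 2(alpha_i, alpha_j)/(alpha_j, alpha_j); the resulting 7x7 Cartan matrix is
[[2, 0, 0, 0, -1, 0, 0], [0, 2, -1, 0, 0, 0, 0], [0, -1, 2, 0, 0, -1, 0], [0, 0, 0, 2, -1, -1, 0], [-1, 0, 0, -1, 2, 0, -1], [0, 0, -1, -1, 0, 2, 0], [0, 0, 0, 0, -1, 0, 2]].
All simple roots have the same length, so the diagram is simply laced. The associated Dynkin diagram is a chain of 5 nodes with a fork of two nodes at one end (D_7), so the type is D_7 (the algebra so(14)).

D7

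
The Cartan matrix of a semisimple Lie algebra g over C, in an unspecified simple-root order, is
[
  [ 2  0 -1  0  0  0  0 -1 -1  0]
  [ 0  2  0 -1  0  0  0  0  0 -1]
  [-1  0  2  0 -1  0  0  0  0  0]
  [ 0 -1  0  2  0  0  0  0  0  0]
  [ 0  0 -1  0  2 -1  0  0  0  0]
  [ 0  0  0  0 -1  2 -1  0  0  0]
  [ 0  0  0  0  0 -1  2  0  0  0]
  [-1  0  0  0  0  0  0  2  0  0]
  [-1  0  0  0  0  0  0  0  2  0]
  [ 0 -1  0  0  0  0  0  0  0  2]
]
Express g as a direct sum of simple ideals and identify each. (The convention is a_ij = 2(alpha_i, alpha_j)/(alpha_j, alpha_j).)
The diagram associated to this matrix has two connected components: the simple roots {alpha_2, alpha_4, alpha_10} form a chain of 3 nodes with single edges (A_3), and {alpha_1, alpha_3, alpha_5, alpha_6, alpha_7, alpha_8, alpha_9} form a chain of 5 nodes with a fork of two nodes at one end (D_7). A semisimple Lie algebra decomposes uniquely as the direct sum of simple ideals, one per connected component of its Dynkin diagram, so g ≅ A_3 ⊕ D_7 (dimension 15 + 91 = 106).

A_3 (sl(4)) ⊕ D_7 (so(14))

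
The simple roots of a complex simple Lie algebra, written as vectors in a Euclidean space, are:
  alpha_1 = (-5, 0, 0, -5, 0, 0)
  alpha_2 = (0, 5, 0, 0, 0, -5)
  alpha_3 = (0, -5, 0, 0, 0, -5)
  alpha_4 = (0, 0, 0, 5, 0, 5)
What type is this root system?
Compute the Cartan integers a_ij = 2(alpha_i, alpha_j)/(alpha_j, alpha_j); the resulting 4x4 Cartan matrix is
[[2, 0, 0, -1], [0, 2, 0, -1], [0, 0, 2, -1], [-1, -1, -1, 2]].
All simple roots have the same length, so the diagram is simply laced. The associated Dynkin diagram is a chain of 2 nodes with a fork of two nodes at one end (D_4), so the type is D_4 (the algebra so(8)).

D4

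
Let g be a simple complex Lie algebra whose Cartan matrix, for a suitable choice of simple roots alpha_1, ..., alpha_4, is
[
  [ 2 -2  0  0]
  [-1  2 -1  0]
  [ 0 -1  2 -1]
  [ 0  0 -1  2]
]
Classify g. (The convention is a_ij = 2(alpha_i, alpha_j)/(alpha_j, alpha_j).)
type C_4

The matrix has rank 4 with 2's on the diagonal. Reading the off-diagonal entries as Dynkin edges (a single edge where a_ij = a_ji = -1; a double or triple edge where a_ij * a_ji = 2 or 3), the diagram is a chain of 4 nodes with a double edge at one end; the terminal node there is the unique long simple root (C_4). One simple-root ordering that puts it in standard form is (alpha_4, alpha_3, alpha_2, alpha_1). So the algebra is type C_4, i.e. sp(8).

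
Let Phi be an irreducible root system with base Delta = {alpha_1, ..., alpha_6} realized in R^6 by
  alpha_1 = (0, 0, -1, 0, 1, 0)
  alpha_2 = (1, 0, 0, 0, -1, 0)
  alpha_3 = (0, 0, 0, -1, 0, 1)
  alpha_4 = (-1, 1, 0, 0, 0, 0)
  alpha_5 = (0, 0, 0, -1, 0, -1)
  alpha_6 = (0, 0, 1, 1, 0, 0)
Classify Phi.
type D_6

Compute the Cartan integers a_ij = 2(alpha_i, alpha_j)/(alpha_j, alpha_j); the resulting 6x6 Cartan matrix is
[[2, -1, 0, 0, 0, -1], [-1, 2, 0, -1, 0, 0], [0, 0, 2, 0, 0, -1], [0, -1, 0, 2, 0, 0], [0, 0, 0, 0, 2, -1], [-1, 0, -1, 0, -1, 2]].
All simple roots have the same length, so the diagram is simply laced. The associated Dynkin diagram is a chain of 4 nodes with a fork of two nodes at one end (D_6), so the type is D_6 (the algebra so(12)).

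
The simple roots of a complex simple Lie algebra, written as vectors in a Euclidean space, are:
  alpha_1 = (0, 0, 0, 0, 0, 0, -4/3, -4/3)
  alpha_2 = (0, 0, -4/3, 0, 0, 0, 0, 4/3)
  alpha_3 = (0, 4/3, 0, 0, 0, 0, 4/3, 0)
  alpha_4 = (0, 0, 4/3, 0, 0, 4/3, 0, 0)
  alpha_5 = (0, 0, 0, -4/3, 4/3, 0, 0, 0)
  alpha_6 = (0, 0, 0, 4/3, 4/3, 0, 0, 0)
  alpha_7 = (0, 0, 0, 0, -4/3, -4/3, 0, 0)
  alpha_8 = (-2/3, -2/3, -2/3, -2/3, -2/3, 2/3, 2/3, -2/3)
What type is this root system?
E_8

Compute the Cartan integers a_ij = 2(alpha_i, alpha_j)/(alpha_j, alpha_j); the resulting 8x8 Cartan matrix is
[[2, -1, -1, 0, 0, 0, 0, 0], [-1, 2, 0, -1, 0, 0, 0, 0], [-1, 0, 2, 0, 0, 0, 0, 0], [0, -1, 0, 2, 0, 0, -1, 0], [0, 0, 0, 0, 2, 0, -1, 0], [0, 0, 0, 0, 0, 2, -1, -1], [0, 0, 0, -1, -1, -1, 2, 0], [0, 0, 0, 0, 0, -1, 0, 2]].
All simple roots have the same length, so the diagram is simply laced. The associated Dynkin diagram is a chain of 7 nodes with one extra node attached to the third node from one end (E_8), so the type is E_8.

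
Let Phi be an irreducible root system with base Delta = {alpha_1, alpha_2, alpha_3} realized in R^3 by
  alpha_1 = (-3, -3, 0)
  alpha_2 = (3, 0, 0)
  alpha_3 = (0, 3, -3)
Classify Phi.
Compute the Cartan integers a_ij = 2(alpha_i, alpha_j)/(alpha_j, alpha_j); the resulting 3x3 Cartan matrix is
[[2, -2, -1], [-1, 2, 0], [-1, 0, 2]].
The roots have two lengths (squared-length ratio 2:1); the short ones are alpha_{2}. The associated Dynkin diagram is a chain of 3 nodes with a double edge at one end; the terminal node there is the unique short simple root (B_3), so the type is B_3 (the algebra so(7)).

B3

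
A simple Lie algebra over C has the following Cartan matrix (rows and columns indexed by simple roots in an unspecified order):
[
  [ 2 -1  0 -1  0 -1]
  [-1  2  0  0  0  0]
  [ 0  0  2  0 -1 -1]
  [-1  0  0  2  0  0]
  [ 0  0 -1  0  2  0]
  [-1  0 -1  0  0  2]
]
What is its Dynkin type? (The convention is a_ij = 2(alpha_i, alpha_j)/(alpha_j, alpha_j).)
D6

The matrix has rank 6 with 2's on the diagonal. Reading the off-diagonal entries as Dynkin edges (a single edge where a_ij = a_ji = -1; a double or triple edge where a_ij * a_ji = 2 or 3), the diagram is a chain of 4 nodes with a fork of two nodes at one end (D_6). One simple-root ordering that puts it in standard form is (alpha_5, alpha_3, alpha_6, alpha_1, alpha_2, alpha_4). So the algebra is type D_6, i.e. so(12).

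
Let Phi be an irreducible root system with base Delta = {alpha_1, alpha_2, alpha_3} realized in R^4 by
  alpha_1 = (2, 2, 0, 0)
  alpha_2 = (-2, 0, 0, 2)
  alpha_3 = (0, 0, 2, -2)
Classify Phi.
A_3

Compute the Cartan integers a_ij = 2(alpha_i, alpha_j)/(alpha_j, alpha_j); the resulting 3x3 Cartan matrix is
[[2, -1, 0], [-1, 2, -1], [0, -1, 2]].
All simple roots have the same length, so the diagram is simply laced. The associated Dynkin diagram is a chain of 3 nodes with single edges (A_3), so the type is A_3 (the algebra sl(4)).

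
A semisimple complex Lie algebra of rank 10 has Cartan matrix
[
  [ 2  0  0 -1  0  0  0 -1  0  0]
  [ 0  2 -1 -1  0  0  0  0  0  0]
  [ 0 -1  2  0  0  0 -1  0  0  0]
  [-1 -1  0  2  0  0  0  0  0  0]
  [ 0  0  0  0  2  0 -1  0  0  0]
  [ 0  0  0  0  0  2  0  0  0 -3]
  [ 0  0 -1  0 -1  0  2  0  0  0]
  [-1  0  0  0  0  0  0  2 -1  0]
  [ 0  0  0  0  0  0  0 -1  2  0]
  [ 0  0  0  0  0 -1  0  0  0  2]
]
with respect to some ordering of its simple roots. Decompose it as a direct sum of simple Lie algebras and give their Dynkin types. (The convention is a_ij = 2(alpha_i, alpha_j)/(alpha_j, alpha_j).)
The diagram associated to this matrix has two connected components: the simple roots {alpha_1, alpha_2, alpha_3, alpha_4, alpha_5, alpha_7, alpha_8, alpha_9} form a chain of 8 nodes with single edges (A_8), and {alpha_6, alpha_10} form two nodes joined by a triple edge (G_2). A semisimple Lie algebra decomposes uniquely as the direct sum of simple ideals, one per connected component of its Dynkin diagram, so g ≅ A_8 ⊕ G_2 (dimension 80 + 14 = 94).

type A_8 + type G_2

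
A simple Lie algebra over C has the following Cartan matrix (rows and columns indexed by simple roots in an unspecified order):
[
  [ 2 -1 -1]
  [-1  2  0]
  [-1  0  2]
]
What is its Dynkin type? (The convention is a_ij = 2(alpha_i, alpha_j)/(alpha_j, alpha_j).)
The matrix has rank 3 with 2's on the diagonal. Reading the off-diagonal entries as Dynkin edges (a single edge where a_ij = a_ji = -1; a double or triple edge where a_ij * a_ji = 2 or 3), the diagram is a chain of 3 nodes with single edges (A_3). One simple-root ordering that puts it in standard form is (alpha_2, alpha_1, alpha_3). So the algebra is type A_3, i.e. sl(4).

A3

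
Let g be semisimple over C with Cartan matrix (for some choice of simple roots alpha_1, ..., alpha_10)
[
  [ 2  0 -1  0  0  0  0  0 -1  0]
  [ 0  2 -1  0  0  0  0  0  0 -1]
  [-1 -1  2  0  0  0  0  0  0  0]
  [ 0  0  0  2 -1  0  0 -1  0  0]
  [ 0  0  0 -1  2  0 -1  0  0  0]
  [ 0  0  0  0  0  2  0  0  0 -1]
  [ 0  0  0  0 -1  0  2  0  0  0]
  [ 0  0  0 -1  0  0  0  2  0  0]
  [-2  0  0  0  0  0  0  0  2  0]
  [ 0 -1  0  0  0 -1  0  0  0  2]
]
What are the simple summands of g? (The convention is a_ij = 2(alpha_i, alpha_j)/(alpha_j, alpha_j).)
The diagram associated to this matrix has two connected components: the simple roots {alpha_4, alpha_5, alpha_7, alpha_8} form a chain of 4 nodes with single edges (A_4), and {alpha_1, alpha_2, alpha_3, alpha_6, alpha_9, alpha_10} form a chain of 6 nodes with a double edge at one end; the terminal node there is the unique long simple root (C_6). A semisimple Lie algebra decomposes uniquely as the direct sum of simple ideals, one per connected component of its Dynkin diagram, so g ≅ A_4 ⊕ C_6 (dimension 24 + 78 = 102).

A_4 (sl(5)) + C_6 (sp(12))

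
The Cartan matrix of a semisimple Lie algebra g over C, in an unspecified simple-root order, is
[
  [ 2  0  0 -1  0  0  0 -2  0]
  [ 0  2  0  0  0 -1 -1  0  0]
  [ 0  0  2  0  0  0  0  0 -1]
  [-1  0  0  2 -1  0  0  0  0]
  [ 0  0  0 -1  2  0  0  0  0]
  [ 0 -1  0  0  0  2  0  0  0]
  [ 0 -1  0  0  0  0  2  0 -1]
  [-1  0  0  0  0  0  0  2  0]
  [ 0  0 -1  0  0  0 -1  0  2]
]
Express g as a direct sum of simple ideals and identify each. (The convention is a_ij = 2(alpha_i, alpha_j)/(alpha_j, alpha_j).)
The diagram associated to this matrix has two connected components: the simple roots {alpha_2, alpha_3, alpha_6, alpha_7, alpha_9} form a chain of 5 nodes with single edges (A_5), and {alpha_1, alpha_4, alpha_5, alpha_8} form a chain of 4 nodes with a double edge at one end; the terminal node there is the unique short simple root (B_4). A semisimple Lie algebra decomposes uniquely as the direct sum of simple ideals, one per connected component of its Dynkin diagram, so g ≅ A_5 ⊕ B_4 (dimension 35 + 36 = 71).

A5 + B4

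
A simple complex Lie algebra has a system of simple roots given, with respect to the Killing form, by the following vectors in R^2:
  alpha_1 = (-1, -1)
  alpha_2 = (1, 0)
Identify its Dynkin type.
B_2 (so(5))

Compute the Cartan integers a_ij = 2(alpha_i, alpha_j)/(alpha_j, alpha_j); the resulting 2x2 Cartan matrix is
[[2, -2], [-1, 2]].
The roots have two lengths (squared-length ratio 2:1); the short ones are alpha_{2}. The associated Dynkin diagram is a chain of 2 nodes with a double edge at one end; the terminal node there is the unique short simple root (B_2), so the type is B_2 (the algebra so(5)).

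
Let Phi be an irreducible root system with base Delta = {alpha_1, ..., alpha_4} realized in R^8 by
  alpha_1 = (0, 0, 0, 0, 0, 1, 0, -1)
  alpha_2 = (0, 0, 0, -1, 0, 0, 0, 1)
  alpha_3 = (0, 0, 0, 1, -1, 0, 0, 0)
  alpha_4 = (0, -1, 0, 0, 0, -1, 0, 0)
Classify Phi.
Compute the Cartan integers a_ij = 2(alpha_i, alpha_j)/(alpha_j, alpha_j); the resulting 4x4 Cartan matrix is
[[2, -1, 0, -1], [-1, 2, -1, 0], [0, -1, 2, 0], [-1, 0, 0, 2]].
All simple roots have the same length, so the diagram is simply laced. The associated Dynkin diagram is a chain of 4 nodes with single edges (A_4), so the type is A_4 (the algebra sl(5)).

A4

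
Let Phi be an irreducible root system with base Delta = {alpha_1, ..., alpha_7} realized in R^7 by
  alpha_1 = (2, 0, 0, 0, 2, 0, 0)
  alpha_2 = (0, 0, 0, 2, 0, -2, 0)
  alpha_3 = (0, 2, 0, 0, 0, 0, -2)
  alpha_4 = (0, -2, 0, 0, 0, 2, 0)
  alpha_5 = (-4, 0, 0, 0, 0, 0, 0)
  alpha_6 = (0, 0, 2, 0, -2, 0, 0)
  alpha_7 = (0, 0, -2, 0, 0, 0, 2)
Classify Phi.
C7

Compute the Cartan integers a_ij = 2(alpha_i, alpha_j)/(alpha_j, alpha_j); the resulting 7x7 Cartan matrix is
[[2, 0, 0, 0, -1, -1, 0], [0, 2, 0, -1, 0, 0, 0], [0, 0, 2, -1, 0, 0, -1], [0, -1, -1, 2, 0, 0, 0], [-2, 0, 0, 0, 2, 0, 0], [-1, 0, 0, 0, 0, 2, -1], [0, 0, -1, 0, 0, -1, 2]].
The roots have two lengths (squared-length ratio 2:1); the short ones are alpha_{1,2,3,4,6,7}. The associated Dynkin diagram is a chain of 7 nodes with a double edge at one end; the terminal node there is the unique long simple root (C_7), so the type is C_7 (the algebra sp(14)).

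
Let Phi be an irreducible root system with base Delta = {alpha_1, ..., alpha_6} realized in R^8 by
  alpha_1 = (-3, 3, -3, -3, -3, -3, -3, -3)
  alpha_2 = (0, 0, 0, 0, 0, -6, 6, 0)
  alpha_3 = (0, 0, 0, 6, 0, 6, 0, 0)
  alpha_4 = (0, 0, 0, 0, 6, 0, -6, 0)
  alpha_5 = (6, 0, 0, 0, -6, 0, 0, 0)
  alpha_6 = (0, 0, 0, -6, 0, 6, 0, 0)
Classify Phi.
Compute the Cartan integers a_ij = 2(alpha_i, alpha_j)/(alpha_j, alpha_j); the resulting 6x6 Cartan matrix is
[[2, 0, -1, 0, 0, 0], [0, 2, -1, -1, 0, -1], [-1, -1, 2, 0, 0, 0], [0, -1, 0, 2, -1, 0], [0, 0, 0, -1, 2, 0], [0, -1, 0, 0, 0, 2]].
All simple roots have the same length, so the diagram is simply laced. The associated Dynkin diagram is a chain of 5 nodes with one extra node attached to the third node from one end (E_6), so the type is E_6.

E_6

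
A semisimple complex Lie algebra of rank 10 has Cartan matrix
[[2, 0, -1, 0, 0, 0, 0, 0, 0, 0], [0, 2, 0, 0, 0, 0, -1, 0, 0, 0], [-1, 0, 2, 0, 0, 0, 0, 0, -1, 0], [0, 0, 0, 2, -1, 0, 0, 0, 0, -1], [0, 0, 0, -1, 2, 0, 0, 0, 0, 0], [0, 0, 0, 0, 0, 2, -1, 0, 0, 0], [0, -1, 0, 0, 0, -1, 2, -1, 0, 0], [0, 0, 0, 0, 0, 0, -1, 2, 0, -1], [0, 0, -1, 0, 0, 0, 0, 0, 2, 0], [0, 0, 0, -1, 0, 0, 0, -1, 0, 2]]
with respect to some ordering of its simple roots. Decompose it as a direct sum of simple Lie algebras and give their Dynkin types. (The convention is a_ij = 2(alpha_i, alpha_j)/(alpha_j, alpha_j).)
The diagram associated to this matrix has two connected components: the simple roots {alpha_1, alpha_3, alpha_9} form a chain of 3 nodes with single edges (A_3), and {alpha_2, alpha_4, alpha_5, alpha_6, alpha_7, alpha_8, alpha_10} form a chain of 5 nodes with a fork of two nodes at one end (D_7). A semisimple Lie algebra decomposes uniquely as the direct sum of simple ideals, one per connected component of its Dynkin diagram, so g ≅ A_3 ⊕ D_7 (dimension 15 + 91 = 106).

A_3 (sl(4)) ⊕ D_7 (so(14))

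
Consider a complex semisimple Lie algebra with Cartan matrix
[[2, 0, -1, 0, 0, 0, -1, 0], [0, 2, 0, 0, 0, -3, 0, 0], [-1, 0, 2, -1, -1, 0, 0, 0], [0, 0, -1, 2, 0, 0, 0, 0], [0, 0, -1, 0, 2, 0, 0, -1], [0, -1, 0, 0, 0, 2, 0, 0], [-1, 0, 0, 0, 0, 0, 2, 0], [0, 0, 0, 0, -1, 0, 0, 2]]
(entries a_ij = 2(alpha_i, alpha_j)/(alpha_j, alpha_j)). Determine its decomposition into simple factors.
E6 ⊕ G2

The diagram associated to this matrix has two connected components: the simple roots {alpha_1, alpha_3, alpha_4, alpha_5, alpha_7, alpha_8} form a chain of 5 nodes with one extra node attached to the third node from one end (E_6), and {alpha_2, alpha_6} form two nodes joined by a triple edge (G_2). A semisimple Lie algebra decomposes uniquely as the direct sum of simple ideals, one per connected component of its Dynkin diagram, so g ≅ E_6 ⊕ G_2 (dimension 78 + 14 = 92).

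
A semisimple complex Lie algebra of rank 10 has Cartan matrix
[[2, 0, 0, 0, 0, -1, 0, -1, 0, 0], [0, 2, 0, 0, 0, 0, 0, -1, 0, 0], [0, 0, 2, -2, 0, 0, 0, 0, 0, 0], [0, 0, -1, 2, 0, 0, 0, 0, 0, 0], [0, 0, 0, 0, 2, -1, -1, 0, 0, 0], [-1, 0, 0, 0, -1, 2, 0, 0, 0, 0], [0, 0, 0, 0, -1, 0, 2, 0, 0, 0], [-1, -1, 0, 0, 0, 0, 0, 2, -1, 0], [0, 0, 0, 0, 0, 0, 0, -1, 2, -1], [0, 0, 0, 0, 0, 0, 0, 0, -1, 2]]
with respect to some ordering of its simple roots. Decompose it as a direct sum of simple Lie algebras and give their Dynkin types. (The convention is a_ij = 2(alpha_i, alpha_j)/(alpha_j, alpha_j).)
B_2 ⊕ E_8

The diagram associated to this matrix has two connected components: the simple roots {alpha_3, alpha_4} form a chain of 2 nodes with a double edge at one end; the terminal node there is the unique short simple root (B_2), and {alpha_1, alpha_2, alpha_5, alpha_6, alpha_7, alpha_8, alpha_9, alpha_10} form a chain of 7 nodes with one extra node attached to the third node from one end (E_8). A semisimple Lie algebra decomposes uniquely as the direct sum of simple ideals, one per connected component of its Dynkin diagram, so g ≅ B_2 ⊕ E_8 (dimension 10 + 248 = 258).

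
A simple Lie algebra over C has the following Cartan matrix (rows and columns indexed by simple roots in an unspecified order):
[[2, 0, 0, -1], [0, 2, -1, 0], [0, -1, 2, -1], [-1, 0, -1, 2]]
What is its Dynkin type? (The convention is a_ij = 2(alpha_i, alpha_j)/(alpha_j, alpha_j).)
A_4 (sl(5))

The matrix has rank 4 with 2's on the diagonal. Reading the off-diagonal entries as Dynkin edges (a single edge where a_ij = a_ji = -1; a double or triple edge where a_ij * a_ji = 2 or 3), the diagram is a chain of 4 nodes with single edges (A_4). One simple-root ordering that puts it in standard form is (alpha_1, alpha_4, alpha_3, alpha_2). So the algebra is type A_4, i.e. sl(5).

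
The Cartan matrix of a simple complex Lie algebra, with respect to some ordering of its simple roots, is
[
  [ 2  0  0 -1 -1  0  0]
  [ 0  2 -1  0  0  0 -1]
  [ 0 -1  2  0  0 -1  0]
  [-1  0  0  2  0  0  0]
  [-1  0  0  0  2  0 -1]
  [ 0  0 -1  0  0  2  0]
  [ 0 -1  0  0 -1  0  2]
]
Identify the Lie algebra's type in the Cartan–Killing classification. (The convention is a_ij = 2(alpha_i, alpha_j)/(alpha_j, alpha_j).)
The matrix has rank 7 with 2's on the diagonal. Reading the off-diagonal entries as Dynkin edges (a single edge where a_ij = a_ji = -1; a double or triple edge where a_ij * a_ji = 2 or 3), the diagram is a chain of 7 nodes with single edges (A_7). One simple-root ordering that puts it in standard form is (alpha_4, alpha_1, alpha_5, alpha_7, alpha_2, alpha_3, alpha_6). So the algebra is type A_7, i.e. sl(8).

type A_7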